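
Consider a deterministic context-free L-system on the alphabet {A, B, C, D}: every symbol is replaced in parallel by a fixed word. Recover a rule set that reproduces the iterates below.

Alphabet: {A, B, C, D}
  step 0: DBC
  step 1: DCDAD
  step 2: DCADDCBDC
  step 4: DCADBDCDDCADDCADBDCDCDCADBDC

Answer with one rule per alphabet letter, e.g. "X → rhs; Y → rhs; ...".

  step 1 ⇒ step 2: DCDAD ⇒ DC·AD·DC·B·DC
    A ↦ B
    C ↦ AD
    D ↦ DC
  step 0 ⇒ step 1: DBC ⇒ DC·D·AD
    B ↦ D

A->B, B->D, C->AD, D->DC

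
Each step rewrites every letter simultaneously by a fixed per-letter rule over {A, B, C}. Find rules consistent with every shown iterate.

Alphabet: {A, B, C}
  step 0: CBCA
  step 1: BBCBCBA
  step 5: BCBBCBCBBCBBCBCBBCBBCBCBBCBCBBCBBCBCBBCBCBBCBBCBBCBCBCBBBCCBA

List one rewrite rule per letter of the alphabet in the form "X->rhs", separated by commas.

A->CBA, B->BC, C->B

  step 0 ⇒ step 1: CBCA ⇒ B·BC·B·CBA
    A ↦ CBA
    B ↦ BC
    C ↦ B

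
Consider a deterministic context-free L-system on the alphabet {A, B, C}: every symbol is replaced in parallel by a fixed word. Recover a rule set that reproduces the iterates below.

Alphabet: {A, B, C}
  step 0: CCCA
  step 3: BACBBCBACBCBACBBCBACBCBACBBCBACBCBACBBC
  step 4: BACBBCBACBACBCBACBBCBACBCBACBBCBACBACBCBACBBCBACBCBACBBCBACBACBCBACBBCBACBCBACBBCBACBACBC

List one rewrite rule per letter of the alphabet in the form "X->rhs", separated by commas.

A->B, B->BAC, C->BC

  step 3 ⇒ step 4: BACBBCBACBCBACBBCBACBCBACBBCBACBCBACBBC ⇒ BAC·B·BC·BAC·BAC·BC·BAC·B·BC·BAC·BC·BAC·B·BC·BAC·BAC·BC·BAC·B·BC·BAC·BC·BAC·B·BC·BAC·BAC·BC·BAC·B·BC·BAC·BC·BAC·B·BC·BAC·BAC·BC
    A ↦ B
    B ↦ BAC
    C ↦ BC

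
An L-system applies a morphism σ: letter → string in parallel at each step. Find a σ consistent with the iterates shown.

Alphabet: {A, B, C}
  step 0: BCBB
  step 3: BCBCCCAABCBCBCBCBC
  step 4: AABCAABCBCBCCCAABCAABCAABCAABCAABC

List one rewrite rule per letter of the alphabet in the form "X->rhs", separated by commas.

A->C, B->AA, C->BC

  step 3 ⇒ step 4: BCBCCCAABCBCBCBCBC ⇒ AA·BC·AA·BC·BC·BC·C·C·AA·BC·AA·BC·AA·BC·AA·BC·AA·BC
    A ↦ C
    B ↦ AA
    C ↦ BC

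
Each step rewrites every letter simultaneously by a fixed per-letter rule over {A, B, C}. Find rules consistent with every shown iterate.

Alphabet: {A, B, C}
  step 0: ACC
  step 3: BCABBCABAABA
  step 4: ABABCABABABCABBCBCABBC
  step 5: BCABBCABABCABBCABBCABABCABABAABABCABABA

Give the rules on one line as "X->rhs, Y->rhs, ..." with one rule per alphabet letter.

A->BC, B->AB, C->A

  step 4 ⇒ step 5: ABABCABABABCABBCBCABBC ⇒ BC·AB·BC·AB·A·BC·AB·BC·AB·BC·AB·A·BC·AB·AB·A·AB·A·BC·AB·AB·A
    A ↦ BC
    B ↦ AB
    C ↦ A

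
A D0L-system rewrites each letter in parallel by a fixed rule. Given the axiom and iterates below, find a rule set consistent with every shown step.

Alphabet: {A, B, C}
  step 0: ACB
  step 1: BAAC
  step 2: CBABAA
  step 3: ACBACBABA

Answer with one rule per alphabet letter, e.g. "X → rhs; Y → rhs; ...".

  step 2 ⇒ step 3: CBABAA ⇒ A·C·BA·C·BA·BA
    A ↦ BA
    B ↦ C
    C ↦ A

A->BA, B->C, C->A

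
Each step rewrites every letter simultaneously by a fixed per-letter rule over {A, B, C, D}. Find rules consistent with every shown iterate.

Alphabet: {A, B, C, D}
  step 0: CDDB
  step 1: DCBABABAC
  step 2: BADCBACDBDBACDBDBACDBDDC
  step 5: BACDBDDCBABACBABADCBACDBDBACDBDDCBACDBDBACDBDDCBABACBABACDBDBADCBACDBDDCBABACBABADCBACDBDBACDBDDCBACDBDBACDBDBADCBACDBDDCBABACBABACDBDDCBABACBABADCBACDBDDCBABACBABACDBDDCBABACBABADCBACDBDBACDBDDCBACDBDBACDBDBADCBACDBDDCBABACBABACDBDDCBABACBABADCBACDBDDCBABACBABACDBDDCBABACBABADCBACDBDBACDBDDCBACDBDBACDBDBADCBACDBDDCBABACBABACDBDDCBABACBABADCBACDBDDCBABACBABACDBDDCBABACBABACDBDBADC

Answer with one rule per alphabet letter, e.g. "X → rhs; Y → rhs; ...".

  step 1 ⇒ step 2: DCBABABAC ⇒ BA·DC·BAC·DBD·BAC·DBD·BAC·DBD·DC
    A ↦ DBD
    B ↦ BAC
    C ↦ DC
    D ↦ BA

A->DBD, B->BAC, C->DC, D->BA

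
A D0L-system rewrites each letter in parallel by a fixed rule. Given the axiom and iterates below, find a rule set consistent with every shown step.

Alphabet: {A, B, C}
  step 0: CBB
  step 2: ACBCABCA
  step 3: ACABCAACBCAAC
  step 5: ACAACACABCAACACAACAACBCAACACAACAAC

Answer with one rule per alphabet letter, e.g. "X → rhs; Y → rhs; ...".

A->AC, B->BC, C->A

  step 2 ⇒ step 3: ACBCABCA ⇒ AC·A·BC·A·AC·BC·A·AC
    A ↦ AC
    B ↦ BC
    C ↦ A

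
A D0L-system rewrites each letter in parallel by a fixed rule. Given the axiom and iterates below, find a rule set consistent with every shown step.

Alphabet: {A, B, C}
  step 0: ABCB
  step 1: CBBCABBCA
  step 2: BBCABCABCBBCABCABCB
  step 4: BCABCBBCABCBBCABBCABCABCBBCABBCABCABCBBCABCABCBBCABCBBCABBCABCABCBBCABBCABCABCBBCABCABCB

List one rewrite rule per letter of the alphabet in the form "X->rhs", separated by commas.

A->CB, B->BCA, C->B

  step 1 ⇒ step 2: CBBCABBCA ⇒ B·BCA·BCA·B·CB·BCA·BCA·B·CB
    A ↦ CB
    B ↦ BCA
    C ↦ B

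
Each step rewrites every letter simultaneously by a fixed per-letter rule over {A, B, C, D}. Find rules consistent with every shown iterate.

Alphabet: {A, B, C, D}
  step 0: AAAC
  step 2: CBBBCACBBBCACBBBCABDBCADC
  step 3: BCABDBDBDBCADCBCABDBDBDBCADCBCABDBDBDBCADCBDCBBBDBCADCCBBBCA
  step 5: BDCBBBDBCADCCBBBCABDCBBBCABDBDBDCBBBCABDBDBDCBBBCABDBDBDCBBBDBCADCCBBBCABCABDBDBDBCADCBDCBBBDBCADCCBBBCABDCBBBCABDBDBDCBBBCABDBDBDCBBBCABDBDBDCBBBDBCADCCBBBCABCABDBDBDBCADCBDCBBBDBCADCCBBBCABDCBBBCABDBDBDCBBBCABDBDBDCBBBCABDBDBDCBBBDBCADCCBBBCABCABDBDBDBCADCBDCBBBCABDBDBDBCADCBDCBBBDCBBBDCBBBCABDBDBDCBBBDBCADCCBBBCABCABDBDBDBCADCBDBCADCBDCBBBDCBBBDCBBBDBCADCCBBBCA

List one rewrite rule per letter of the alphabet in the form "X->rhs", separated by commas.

A->DC, B->BD, C->BCA, D->CBB

  step 2 ⇒ step 3: CBBBCACBBBCACBBBCABDBCADC ⇒ BCA·BD·BD·BD·BCA·DC·BCA·BD·BD·BD·BCA·DC·BCA·BD·BD·BD·BCA·DC·BD·CBB·BD·BCA·DC·CBB·BCA
    A ↦ DC
    B ↦ BD
    C ↦ BCA
    D ↦ CBB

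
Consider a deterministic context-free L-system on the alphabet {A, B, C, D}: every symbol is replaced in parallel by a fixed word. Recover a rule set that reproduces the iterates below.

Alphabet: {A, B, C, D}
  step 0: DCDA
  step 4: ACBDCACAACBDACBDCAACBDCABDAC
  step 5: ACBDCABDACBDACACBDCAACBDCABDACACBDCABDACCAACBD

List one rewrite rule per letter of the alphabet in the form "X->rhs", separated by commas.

A->AC, B->C, C->BD, D->A

  step 4 ⇒ step 5: ACBDCACAACBDACBDCAACBDCABDAC ⇒ AC·BD·C·A·BD·AC·BD·AC·AC·BD·C·A·AC·BD·C·A·BD·AC·AC·BD·C·A·BD·AC·C·A·AC·BD
    A ↦ AC
    B ↦ C
    C ↦ BD
    D ↦ A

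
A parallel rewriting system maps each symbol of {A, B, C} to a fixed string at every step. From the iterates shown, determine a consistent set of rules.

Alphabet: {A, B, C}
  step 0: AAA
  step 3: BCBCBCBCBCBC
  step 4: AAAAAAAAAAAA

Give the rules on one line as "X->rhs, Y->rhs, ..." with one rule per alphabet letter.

A->BC, B->A, C->A

  step 3 ⇒ step 4: BCBCBCBCBCBC ⇒ A·A·A·A·A·A·A·A·A·A·A·A
    B ↦ A
    C ↦ A
    A ↦ BC  (constrained at step 0)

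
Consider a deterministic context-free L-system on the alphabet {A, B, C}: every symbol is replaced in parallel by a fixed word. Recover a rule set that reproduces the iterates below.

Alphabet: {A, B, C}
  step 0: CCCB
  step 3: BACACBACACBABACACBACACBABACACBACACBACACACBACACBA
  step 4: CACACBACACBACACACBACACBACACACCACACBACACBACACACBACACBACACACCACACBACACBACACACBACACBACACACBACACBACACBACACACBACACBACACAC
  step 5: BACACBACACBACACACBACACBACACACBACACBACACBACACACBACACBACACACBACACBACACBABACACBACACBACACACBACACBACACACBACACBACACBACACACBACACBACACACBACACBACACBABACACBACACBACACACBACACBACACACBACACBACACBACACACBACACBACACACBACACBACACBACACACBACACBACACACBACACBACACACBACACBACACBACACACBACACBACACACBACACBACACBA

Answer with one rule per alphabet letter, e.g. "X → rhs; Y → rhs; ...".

A->CAC, B->CA, C->BA

  step 4 ⇒ step 5: CACACBACACBACACACBACACBACACACCACACBACACBACACACBACACBACACACCACACBACACBACACACBACACBACACACBACACBACACBACACACBACACBACACAC ⇒ BA·CAC·BA·CAC·BA·CA·CAC·BA·CAC·BA·CA·CAC·BA·CAC·BA·CAC·BA·CA·CAC·BA·CAC·BA·CA·CAC·BA·CAC·BA·CAC·BA·BA·CAC·BA·CAC·BA·CA·CAC·BA·CAC·BA·CA·CAC·BA·CAC·BA·CAC·BA·CA·CAC·BA·CAC·BA·CA·CAC·BA·CAC·BA·CAC·BA·BA·CAC·BA·CAC·BA·CA·CAC·BA·CAC·BA·CA·CAC·BA·CAC·BA·CAC·BA·CA·CAC·BA·CAC·BA·CA·CAC·BA·CAC·BA·CAC·BA·CA·CAC·BA·CAC·BA·CA·CAC·BA·CAC·BA·CA·CAC·BA·CAC·BA·CAC·BA·CA·CAC·BA·CAC·BA·CA·CAC·BA·CAC·BA·CAC·BA
    A ↦ CAC
    B ↦ CA
    C ↦ BA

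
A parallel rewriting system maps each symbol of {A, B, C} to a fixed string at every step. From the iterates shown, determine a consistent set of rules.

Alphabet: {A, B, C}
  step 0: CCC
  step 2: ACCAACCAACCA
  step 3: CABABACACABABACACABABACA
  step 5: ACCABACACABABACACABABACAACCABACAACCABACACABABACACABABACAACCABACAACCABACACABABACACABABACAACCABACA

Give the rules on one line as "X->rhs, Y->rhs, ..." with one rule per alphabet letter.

A->CA, B->AC, C->BA

  step 2 ⇒ step 3: ACCAACCAACCA ⇒ CA·BA·BA·CA·CA·BA·BA·CA·CA·BA·BA·CA
    A ↦ CA
    C ↦ BA
    B ↦ AC  (constrained at step 3)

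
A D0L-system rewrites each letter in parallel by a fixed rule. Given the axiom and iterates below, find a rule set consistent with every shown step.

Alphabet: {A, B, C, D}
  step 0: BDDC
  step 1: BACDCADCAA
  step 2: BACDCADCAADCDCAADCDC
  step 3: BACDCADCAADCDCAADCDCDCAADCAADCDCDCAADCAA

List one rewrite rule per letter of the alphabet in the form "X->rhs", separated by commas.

A->DC, B->BAC, C->A, D->DCA

  step 2 ⇒ step 3: BACDCADCAADCDCAADCDC ⇒ BAC·DC·A·DCA·A·DC·DCA·A·DC·DC·DCA·A·DCA·A·DC·DC·DCA·A·DCA·A
    A ↦ DC
    B ↦ BAC
    C ↦ A
    D ↦ DCA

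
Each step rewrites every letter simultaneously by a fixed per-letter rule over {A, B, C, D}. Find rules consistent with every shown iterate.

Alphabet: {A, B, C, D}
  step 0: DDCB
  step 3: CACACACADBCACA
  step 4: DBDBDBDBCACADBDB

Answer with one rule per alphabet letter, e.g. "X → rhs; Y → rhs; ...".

A->B, B->CA, C->D, D->CA

  step 3 ⇒ step 4: CACACACADBCACA ⇒ D·B·D·B·D·B·D·B·CA·CA·D·B·D·B
    A ↦ B
    B ↦ CA
    C ↦ D
    D ↦ CA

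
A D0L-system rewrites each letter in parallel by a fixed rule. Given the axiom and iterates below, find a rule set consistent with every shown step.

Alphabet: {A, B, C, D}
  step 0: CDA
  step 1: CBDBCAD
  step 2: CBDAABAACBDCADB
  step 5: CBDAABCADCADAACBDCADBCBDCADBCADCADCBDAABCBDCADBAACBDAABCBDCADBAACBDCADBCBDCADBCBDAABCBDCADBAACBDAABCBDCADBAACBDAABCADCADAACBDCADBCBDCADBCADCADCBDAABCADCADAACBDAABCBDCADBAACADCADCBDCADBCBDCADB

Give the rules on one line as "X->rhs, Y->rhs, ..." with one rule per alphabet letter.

A->CAD, B->AA, C->CBD, D->B

  step 1 ⇒ step 2: CBDBCAD ⇒ CBD·AA·B·AA·CBD·CAD·B
    A ↦ CAD
    B ↦ AA
    C ↦ CBD
    D ↦ B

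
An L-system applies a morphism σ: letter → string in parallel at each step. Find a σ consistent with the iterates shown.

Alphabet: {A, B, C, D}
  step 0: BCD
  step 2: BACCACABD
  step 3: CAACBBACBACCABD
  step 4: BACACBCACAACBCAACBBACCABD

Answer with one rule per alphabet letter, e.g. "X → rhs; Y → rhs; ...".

A->AC, B->CA, C->B, D->BD

  step 3 ⇒ step 4: CAACBBACBACCABD ⇒ B·AC·AC·B·CA·CA·AC·B·CA·AC·B·B·AC·CA·BD
    A ↦ AC
    B ↦ CA
    C ↦ B
    D ↦ BD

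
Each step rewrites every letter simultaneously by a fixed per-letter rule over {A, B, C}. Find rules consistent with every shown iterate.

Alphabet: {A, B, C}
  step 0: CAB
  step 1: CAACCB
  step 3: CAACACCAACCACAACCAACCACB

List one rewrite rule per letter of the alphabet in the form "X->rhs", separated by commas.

  step 0 ⇒ step 1: CAB ⇒ CA·AC·CB
    A ↦ AC
    B ↦ CB
    C ↦ CA

A->AC, B->CB, C->CA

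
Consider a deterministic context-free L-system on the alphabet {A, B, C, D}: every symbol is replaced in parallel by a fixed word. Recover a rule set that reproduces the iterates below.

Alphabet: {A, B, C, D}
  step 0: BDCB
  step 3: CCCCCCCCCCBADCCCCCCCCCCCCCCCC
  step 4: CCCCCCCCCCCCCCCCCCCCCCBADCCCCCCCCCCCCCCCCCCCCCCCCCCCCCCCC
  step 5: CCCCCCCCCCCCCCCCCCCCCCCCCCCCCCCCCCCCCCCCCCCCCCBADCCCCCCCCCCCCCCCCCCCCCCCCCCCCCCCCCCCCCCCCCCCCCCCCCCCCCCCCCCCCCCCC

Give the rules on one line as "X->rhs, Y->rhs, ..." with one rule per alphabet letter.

  step 4 ⇒ step 5: CCCCCCCCCCCCCCCCCCCCCCBADCCCCCCCCCCCCCCCCCCCCCCCCCCCCCCCC ⇒ CC·CC·CC·CC·CC·CC·CC·CC·CC·CC·CC·CC·CC·CC·CC·CC·CC·CC·CC·CC·CC·CC·CC·B·AD·CC·CC·CC·CC·CC·CC·CC·CC·CC·CC·CC·CC·CC·CC·CC·CC·CC·CC·CC·CC·CC·CC·CC·CC·CC·CC·CC·CC·CC·CC·CC·CC
    A ↦ B
    B ↦ CC
    C ↦ CC
    D ↦ AD

A->B, B->CC, C->CC, D->AD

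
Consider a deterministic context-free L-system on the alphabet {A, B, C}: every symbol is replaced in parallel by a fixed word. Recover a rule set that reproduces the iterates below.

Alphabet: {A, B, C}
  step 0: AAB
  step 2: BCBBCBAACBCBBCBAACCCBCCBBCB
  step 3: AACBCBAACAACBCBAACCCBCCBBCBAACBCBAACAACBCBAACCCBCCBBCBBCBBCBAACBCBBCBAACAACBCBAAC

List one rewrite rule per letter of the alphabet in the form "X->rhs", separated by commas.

  step 2 ⇒ step 3: BCBBCBAACBCBBCBAACCCBCCBBCB ⇒ AAC·BCB·AAC·AAC·BCB·AAC·CCB·CCB·BCB·AAC·BCB·AAC·AAC·BCB·AAC·CCB·CCB·BCB·BCB·BCB·AAC·BCB·BCB·AAC·AAC·BCB·AAC
    A ↦ CCB
    B ↦ AAC
    C ↦ BCB

A->CCB, B->AAC, C->BCB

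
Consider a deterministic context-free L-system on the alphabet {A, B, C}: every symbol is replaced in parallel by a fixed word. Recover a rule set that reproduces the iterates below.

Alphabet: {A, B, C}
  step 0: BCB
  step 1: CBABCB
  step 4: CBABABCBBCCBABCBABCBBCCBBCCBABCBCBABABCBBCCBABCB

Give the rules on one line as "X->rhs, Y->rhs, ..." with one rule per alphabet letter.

  step 0 ⇒ step 1: BCB ⇒ CB·AB·CB
    B ↦ CB
    C ↦ AB
    A ↦ BC  (constrained at step 1)

A->BC, B->CB, C->AB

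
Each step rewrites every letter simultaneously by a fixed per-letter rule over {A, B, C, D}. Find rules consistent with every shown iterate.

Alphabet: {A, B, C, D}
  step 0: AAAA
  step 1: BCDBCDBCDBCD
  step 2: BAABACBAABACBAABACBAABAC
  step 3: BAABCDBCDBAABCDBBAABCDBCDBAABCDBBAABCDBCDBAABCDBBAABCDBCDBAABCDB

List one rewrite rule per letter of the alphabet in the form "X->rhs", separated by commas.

  step 2 ⇒ step 3: BAABACBAABACBAABACBAABAC ⇒ BAA·BCD·BCD·BAA·BCD·B·BAA·BCD·BCD·BAA·BCD·B·BAA·BCD·BCD·BAA·BCD·B·BAA·BCD·BCD·BAA·BCD·B
    A ↦ BCD
    B ↦ BAA
    C ↦ B
  step 1 ⇒ step 2: BCDBCDBCDBCD ⇒ BAA·B·AC·BAA·B·AC·BAA·B·AC·BAA·B·AC
    D ↦ AC

A->BCD, B->BAA, C->B, D->AC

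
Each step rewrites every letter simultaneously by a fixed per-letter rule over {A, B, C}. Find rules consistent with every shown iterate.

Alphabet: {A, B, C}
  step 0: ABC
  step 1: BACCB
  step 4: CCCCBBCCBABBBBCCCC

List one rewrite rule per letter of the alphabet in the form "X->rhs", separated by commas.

A->BA, B->CC, C->B

  step 0 ⇒ step 1: ABC ⇒ BA·CC·B
    A ↦ BA
    B ↦ CC
    C ↦ B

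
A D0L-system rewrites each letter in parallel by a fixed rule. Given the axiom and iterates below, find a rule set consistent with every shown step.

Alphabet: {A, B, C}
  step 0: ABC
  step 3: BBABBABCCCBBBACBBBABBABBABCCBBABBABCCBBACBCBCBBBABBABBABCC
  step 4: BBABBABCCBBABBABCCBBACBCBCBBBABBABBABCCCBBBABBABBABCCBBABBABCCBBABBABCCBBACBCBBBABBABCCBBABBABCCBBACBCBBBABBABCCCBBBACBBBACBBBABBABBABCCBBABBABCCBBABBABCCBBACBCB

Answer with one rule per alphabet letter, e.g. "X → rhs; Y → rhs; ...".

  step 3 ⇒ step 4: BBABBABCCCBBBACBBBABBABBABCCBBABBABCCBBACBCBCBBBABBABBABCC ⇒ BBA·BBA·BCC·BBA·BBA·BCC·BBA·CB·CB·CB·BBA·BBA·BBA·BCC·CB·BBA·BBA·BBA·BCC·BBA·BBA·BCC·BBA·BBA·BCC·BBA·CB·CB·BBA·BBA·BCC·BBA·BBA·BCC·BBA·CB·CB·BBA·BBA·BCC·CB·BBA·CB·BBA·CB·BBA·BBA·BBA·BCC·BBA·BBA·BCC·BBA·BBA·BCC·BBA·CB·CB
    A ↦ BCC
    B ↦ BBA
    C ↦ CB

A->BCC, B->BBA, C->CB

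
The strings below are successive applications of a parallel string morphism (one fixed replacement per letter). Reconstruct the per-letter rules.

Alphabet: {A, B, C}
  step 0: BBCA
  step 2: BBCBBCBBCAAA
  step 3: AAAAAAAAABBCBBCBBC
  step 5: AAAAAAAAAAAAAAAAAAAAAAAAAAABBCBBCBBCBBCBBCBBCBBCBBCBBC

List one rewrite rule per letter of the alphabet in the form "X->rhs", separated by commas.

  step 2 ⇒ step 3: BBCBBCBBCAAA ⇒ A·A·A·A·A·A·A·A·A·BBC·BBC·BBC
    A ↦ BBC
    B ↦ A
    C ↦ A

A->BBC, B->A, C->A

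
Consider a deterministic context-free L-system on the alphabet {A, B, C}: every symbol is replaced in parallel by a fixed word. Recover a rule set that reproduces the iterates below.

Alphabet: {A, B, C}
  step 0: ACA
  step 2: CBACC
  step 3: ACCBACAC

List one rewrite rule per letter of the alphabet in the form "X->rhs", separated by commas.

  step 2 ⇒ step 3: CBACC ⇒ AC·C·B·AC·AC
    A ↦ B
    B ↦ C
    C ↦ AC

A->B, B->C, C->AC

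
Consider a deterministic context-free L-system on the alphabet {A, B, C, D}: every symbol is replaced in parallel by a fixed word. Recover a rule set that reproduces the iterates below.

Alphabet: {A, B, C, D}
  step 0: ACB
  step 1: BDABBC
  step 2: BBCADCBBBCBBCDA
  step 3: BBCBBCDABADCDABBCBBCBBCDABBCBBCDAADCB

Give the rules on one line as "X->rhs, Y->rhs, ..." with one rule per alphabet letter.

  step 2 ⇒ step 3: BBCADCBBBCBBCDA ⇒ BBC·BBC·DA·B·ADC·DA·BBC·BBC·BBC·DA·BBC·BBC·DA·ADC·B
    A ↦ B
    B ↦ BBC
    C ↦ DA
    D ↦ ADC

A->B, B->BBC, C->DA, D->ADC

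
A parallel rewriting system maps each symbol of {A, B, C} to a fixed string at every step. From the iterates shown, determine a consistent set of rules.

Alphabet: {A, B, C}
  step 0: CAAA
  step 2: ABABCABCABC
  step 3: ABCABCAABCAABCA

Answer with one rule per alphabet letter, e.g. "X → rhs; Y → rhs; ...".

A->AB, B->C, C->A

  step 2 ⇒ step 3: ABABCABCABC ⇒ AB·C·AB·C·A·AB·C·A·AB·C·A
    A ↦ AB
    B ↦ C
    C ↦ A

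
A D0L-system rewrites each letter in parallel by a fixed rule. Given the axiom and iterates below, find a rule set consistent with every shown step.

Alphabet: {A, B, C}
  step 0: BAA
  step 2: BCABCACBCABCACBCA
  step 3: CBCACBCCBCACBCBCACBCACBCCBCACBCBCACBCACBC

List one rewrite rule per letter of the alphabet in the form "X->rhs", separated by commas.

  step 2 ⇒ step 3: BCABCACBCABCACBCA ⇒ C·BCA·CBC·C·BCA·CBC·BCA·C·BCA·CBC·C·BCA·CBC·BCA·C·BCA·CBC
    A ↦ CBC
    B ↦ C
    C ↦ BCA

A->CBC, B->C, C->BCA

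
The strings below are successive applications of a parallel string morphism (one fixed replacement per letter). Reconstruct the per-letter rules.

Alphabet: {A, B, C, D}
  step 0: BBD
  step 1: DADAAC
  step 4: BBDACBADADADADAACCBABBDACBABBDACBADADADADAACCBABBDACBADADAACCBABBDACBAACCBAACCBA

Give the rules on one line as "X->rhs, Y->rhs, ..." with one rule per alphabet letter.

A->CBA, B->DA, C->BB, D->AC

  step 0 ⇒ step 1: BBD ⇒ DA·DA·AC
    B ↦ DA
    D ↦ AC
    A ↦ CBA  (constrained at step 1)
    C ↦ BB  (constrained at step 1)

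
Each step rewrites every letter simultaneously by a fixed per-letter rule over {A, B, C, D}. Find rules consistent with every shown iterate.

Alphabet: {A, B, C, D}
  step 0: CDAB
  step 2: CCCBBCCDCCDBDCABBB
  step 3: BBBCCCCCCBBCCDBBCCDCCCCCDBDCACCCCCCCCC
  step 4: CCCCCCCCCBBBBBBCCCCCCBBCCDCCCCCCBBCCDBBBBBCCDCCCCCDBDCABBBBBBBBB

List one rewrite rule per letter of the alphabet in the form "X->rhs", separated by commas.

  step 3 ⇒ step 4: BBBCCCCCCBBCCDBBCCDCCCCCDBDCACCCCCCCCC ⇒ CCC·CCC·CCC·B·B·B·B·B·B·CCC·CCC·B·B·CCD·CCC·CCC·B·B·CCD·B·B·B·B·B·CCD·CCC·CCD·B·DCA·B·B·B·B·B·B·B·B·B
    A ↦ DCA
    B ↦ CCC
    C ↦ B
    D ↦ CCD

A->DCA, B->CCC, C->B, D->CCD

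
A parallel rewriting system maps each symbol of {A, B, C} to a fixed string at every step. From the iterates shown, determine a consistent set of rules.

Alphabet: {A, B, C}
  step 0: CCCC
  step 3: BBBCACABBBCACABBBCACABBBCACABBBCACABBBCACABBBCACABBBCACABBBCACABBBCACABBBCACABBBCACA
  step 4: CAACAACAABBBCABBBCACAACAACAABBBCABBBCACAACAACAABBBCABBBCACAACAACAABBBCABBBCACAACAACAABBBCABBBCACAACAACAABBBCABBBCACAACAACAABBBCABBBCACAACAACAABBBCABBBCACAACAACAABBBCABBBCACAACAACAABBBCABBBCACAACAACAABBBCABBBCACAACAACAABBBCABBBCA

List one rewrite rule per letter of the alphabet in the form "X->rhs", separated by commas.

  step 3 ⇒ step 4: BBBCACABBBCACABBBCACABBBCACABBBCACABBBCACABBBCACABBBCACABBBCACABBBCACABBBCACABBBCACA ⇒ CAA·CAA·CAA·BBB·CA·BBB·CA·CAA·CAA·CAA·BBB·CA·BBB·CA·CAA·CAA·CAA·BBB·CA·BBB·CA·CAA·CAA·CAA·BBB·CA·BBB·CA·CAA·CAA·CAA·BBB·CA·BBB·CA·CAA·CAA·CAA·BBB·CA·BBB·CA·CAA·CAA·CAA·BBB·CA·BBB·CA·CAA·CAA·CAA·BBB·CA·BBB·CA·CAA·CAA·CAA·BBB·CA·BBB·CA·CAA·CAA·CAA·BBB·CA·BBB·CA·CAA·CAA·CAA·BBB·CA·BBB·CA·CAA·CAA·CAA·BBB·CA·BBB·CA
    A ↦ CA
    B ↦ CAA
    C ↦ BBB

A->CA, B->CAA, C->BBB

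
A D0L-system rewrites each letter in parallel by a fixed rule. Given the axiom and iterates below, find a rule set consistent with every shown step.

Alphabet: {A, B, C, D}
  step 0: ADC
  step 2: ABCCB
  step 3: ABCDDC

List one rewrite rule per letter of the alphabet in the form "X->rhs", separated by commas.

  step 2 ⇒ step 3: ABCCB ⇒ AB·C·D·D·C
    A ↦ AB
    B ↦ C
    C ↦ D
    D ↦ B  (constrained at step 0)

A->AB, B->C, C->D, D->B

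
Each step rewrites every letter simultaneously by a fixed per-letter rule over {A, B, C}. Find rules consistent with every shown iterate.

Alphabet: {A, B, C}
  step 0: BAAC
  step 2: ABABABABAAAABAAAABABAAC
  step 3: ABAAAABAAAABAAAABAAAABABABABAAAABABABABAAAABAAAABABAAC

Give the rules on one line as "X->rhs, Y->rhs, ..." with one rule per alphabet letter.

  step 2 ⇒ step 3: ABABABABAAAABAAAABABAAC ⇒ AB·AAA·AB·AAA·AB·AAA·AB·AAA·AB·AB·AB·AB·AAA·AB·AB·AB·AB·AAA·AB·AAA·AB·AB·AAC
    A ↦ AB
    B ↦ AAA
    C ↦ AAC

A->AB, B->AAA, C->AAC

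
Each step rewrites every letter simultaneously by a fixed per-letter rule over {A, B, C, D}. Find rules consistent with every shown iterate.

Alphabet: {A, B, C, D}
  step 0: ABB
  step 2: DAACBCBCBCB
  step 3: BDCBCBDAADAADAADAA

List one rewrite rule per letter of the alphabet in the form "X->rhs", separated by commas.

A->CB, B->AA, C->D, D->BD

  step 2 ⇒ step 3: DAACBCBCBCB ⇒ BD·CB·CB·D·AA·D·AA·D·AA·D·AA
    A ↦ CB
    B ↦ AA
    C ↦ D
    D ↦ BD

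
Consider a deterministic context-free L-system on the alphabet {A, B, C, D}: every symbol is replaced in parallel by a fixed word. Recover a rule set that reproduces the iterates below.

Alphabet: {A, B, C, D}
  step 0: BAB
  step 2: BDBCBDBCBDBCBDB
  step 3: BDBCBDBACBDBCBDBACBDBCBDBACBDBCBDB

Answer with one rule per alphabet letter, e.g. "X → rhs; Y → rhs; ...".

A->D, B->BDB, C->AC, D->C

  step 2 ⇒ step 3: BDBCBDBCBDBCBDB ⇒ BDB·C·BDB·AC·BDB·C·BDB·AC·BDB·C·BDB·AC·BDB·C·BDB
    B ↦ BDB
    C ↦ AC
    D ↦ C
    A ↦ D  (constrained at step 0)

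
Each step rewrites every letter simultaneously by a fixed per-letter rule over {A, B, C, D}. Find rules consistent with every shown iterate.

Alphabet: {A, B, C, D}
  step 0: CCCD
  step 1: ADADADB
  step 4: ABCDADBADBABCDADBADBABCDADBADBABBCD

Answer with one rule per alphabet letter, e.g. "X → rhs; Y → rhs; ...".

  step 0 ⇒ step 1: CCCD ⇒ AD·AD·AD·B
    C ↦ AD
    D ↦ B
    A ↦ AB  (constrained at step 1)
    B ↦ CD  (constrained at step 1)

A->AB, B->CD, C->AD, D->B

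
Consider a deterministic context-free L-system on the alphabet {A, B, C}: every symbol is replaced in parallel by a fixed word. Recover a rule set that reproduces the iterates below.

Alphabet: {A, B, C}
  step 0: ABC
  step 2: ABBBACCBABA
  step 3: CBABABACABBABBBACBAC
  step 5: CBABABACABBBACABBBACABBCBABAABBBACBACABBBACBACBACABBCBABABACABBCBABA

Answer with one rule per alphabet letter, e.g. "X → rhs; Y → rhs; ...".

A->C, B->BA, C->ABB

  step 2 ⇒ step 3: ABBBACCBABA ⇒ C·BA·BA·BA·C·ABB·ABB·BA·C·BA·C
    A ↦ C
    B ↦ BA
    C ↦ ABB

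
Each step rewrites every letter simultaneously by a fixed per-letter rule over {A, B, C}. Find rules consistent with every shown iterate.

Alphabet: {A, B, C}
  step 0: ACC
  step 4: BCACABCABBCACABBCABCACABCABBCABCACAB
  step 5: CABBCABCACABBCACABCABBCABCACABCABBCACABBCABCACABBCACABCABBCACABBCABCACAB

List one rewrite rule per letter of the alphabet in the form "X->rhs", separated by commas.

A->CA, B->CAB, C->B

  step 4 ⇒ step 5: BCACABCABBCACABBCABCACABCABBCABCACAB ⇒ CAB·B·CA·B·CA·CAB·B·CA·CAB·CAB·B·CA·B·CA·CAB·CAB·B·CA·CAB·B·CA·B·CA·CAB·B·CA·CAB·CAB·B·CA·CAB·B·CA·B·CA·CAB
    A ↦ CA
    B ↦ CAB
    C ↦ B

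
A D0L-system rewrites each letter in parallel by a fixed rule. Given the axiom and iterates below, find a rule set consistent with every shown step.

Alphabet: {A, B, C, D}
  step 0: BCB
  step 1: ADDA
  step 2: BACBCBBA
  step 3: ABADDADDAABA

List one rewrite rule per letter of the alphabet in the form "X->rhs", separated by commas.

A->BA, B->A, C->DD, D->CB

  step 2 ⇒ step 3: BACBCBBA ⇒ A·BA·DD·A·DD·A·A·BA
    A ↦ BA
    B ↦ A
    C ↦ DD
  step 1 ⇒ step 2: ADDA ⇒ BA·CB·CB·BA
    D ↦ CB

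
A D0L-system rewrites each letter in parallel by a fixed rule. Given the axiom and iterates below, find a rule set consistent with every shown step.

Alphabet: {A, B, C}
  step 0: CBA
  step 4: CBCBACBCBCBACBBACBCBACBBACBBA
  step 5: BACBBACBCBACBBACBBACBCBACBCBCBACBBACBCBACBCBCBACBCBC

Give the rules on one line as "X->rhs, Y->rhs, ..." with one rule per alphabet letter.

  step 4 ⇒ step 5: CBCBACBCBCBACBBACBCBACBBACBBA ⇒ BA·CB·BA·CB·C·BA·CB·BA·CB·BA·CB·C·BA·CB·CB·C·BA·CB·BA·CB·C·BA·CB·CB·C·BA·CB·CB·C
    A ↦ C
    B ↦ CB
    C ↦ BA

A->C, B->CB, C->BA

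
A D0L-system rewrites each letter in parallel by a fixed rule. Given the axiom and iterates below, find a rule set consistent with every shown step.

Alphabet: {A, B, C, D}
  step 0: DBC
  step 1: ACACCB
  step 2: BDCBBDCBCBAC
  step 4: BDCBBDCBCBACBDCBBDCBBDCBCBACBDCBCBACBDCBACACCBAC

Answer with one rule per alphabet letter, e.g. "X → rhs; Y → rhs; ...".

A->BD, B->AC, C->CB, D->AC

  step 1 ⇒ step 2: ACACCB ⇒ BD·CB·BD·CB·CB·AC
    A ↦ BD
    B ↦ AC
    C ↦ CB
  step 0 ⇒ step 1: DBC ⇒ AC·AC·CB
    D ↦ AC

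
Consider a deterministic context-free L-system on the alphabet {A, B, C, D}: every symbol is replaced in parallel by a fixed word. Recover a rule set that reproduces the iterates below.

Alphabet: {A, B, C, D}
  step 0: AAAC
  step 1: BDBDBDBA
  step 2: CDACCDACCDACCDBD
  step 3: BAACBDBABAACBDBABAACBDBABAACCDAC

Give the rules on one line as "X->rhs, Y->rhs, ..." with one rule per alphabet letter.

A->BD, B->CD, C->BA, D->AC

  step 2 ⇒ step 3: CDACCDACCDACCDBD ⇒ BA·AC·BD·BA·BA·AC·BD·BA·BA·AC·BD·BA·BA·AC·CD·AC
    A ↦ BD
    B ↦ CD
    C ↦ BA
    D ↦ AC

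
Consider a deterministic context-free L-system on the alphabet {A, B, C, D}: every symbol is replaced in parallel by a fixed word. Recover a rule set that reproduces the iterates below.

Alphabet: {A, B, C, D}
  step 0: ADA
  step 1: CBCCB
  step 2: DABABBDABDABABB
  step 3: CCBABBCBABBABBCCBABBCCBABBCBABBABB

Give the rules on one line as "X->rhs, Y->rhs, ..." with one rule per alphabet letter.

A->CB, B->ABB, C->DAB, D->C

  step 2 ⇒ step 3: DABABBDABDABABB ⇒ C·CB·ABB·CB·ABB·ABB·C·CB·ABB·C·CB·ABB·CB·ABB·ABB
    A ↦ CB
    B ↦ ABB
    D ↦ C
  step 1 ⇒ step 2: CBCCB ⇒ DAB·ABB·DAB·DAB·ABB
    C ↦ DAB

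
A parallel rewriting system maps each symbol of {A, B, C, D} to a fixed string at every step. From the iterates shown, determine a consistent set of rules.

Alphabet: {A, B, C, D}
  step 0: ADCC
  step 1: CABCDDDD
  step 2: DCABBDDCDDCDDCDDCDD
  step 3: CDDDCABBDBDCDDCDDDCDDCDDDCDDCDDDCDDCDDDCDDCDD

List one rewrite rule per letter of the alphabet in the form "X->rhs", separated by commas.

A->CAB, B->BD, C->D, D->CDD

  step 2 ⇒ step 3: DCABBDDCDDCDDCDDCDD ⇒ CDD·D·CAB·BD·BD·CDD·CDD·D·CDD·CDD·D·CDD·CDD·D·CDD·CDD·D·CDD·CDD
    A ↦ CAB
    B ↦ BD
    C ↦ D
    D ↦ CDD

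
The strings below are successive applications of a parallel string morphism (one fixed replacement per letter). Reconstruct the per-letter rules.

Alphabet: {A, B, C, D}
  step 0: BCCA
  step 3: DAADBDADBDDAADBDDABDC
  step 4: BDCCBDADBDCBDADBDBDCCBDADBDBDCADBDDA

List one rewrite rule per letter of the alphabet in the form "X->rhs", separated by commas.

  step 3 ⇒ step 4: DAADBDADBDDAADBDDABDC ⇒ BD·C·C·BD·AD·BD·C·BD·AD·BD·BD·C·C·BD·AD·BD·BD·C·AD·BD·DA
    A ↦ C
    B ↦ AD
    C ↦ DA
    D ↦ BD

A->C, B->AD, C->DA, D->BD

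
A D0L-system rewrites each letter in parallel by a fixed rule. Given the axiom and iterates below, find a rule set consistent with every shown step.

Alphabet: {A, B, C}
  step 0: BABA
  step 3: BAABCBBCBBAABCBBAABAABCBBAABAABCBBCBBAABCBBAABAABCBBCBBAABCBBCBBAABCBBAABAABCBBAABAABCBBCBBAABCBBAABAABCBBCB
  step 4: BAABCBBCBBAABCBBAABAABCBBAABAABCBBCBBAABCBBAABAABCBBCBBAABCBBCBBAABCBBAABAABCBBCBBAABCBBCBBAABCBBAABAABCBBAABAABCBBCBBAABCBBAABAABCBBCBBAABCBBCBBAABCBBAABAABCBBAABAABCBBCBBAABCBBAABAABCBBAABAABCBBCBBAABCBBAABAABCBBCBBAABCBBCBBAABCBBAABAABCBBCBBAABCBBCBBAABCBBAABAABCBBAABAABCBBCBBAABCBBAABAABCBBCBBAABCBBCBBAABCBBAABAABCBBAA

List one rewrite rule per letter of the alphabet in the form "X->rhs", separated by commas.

A->BCB, B->BAA, C->BCB

  step 3 ⇒ step 4: BAABCBBCBBAABCBBAABAABCBBAABAABCBBCBBAABCBBAABAABCBBCBBAABCBBCBBAABCBBAABAABCBBAABAABCBBCBBAABCBBAABAABCBBCB ⇒ BAA·BCB·BCB·BAA·BCB·BAA·BAA·BCB·BAA·BAA·BCB·BCB·BAA·BCB·BAA·BAA·BCB·BCB·BAA·BCB·BCB·BAA·BCB·BAA·BAA·BCB·BCB·BAA·BCB·BCB·BAA·BCB·BAA·BAA·BCB·BAA·BAA·BCB·BCB·BAA·BCB·BAA·BAA·BCB·BCB·BAA·BCB·BCB·BAA·BCB·BAA·BAA·BCB·BAA·BAA·BCB·BCB·BAA·BCB·BAA·BAA·BCB·BAA·BAA·BCB·BCB·BAA·BCB·BAA·BAA·BCB·BCB·BAA·BCB·BCB·BAA·BCB·BAA·BAA·BCB·BCB·BAA·BCB·BCB·BAA·BCB·BAA·BAA·BCB·BAA·BAA·BCB·BCB·BAA·BCB·BAA·BAA·BCB·BCB·BAA·BCB·BCB·BAA·BCB·BAA·BAA·BCB·BAA
    A ↦ BCB
    B ↦ BAA
    C ↦ BCB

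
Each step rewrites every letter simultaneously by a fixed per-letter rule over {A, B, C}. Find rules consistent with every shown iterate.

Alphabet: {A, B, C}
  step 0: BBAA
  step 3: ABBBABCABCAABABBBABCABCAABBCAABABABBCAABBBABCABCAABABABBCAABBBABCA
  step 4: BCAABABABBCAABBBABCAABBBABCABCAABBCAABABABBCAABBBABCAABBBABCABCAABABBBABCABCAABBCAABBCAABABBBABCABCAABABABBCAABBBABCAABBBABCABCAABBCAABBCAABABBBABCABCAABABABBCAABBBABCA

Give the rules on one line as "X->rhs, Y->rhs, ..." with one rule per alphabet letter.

  step 3 ⇒ step 4: ABBBABCABCAABABBBABCABCAABBCAABABABBCAABBBABCABCAABABABBCAABBBABCA ⇒ BCA·AB·AB·AB·BCA·AB·BBA·BCA·AB·BBA·BCA·BCA·AB·BCA·AB·AB·AB·BCA·AB·BBA·BCA·AB·BBA·BCA·BCA·AB·AB·BBA·BCA·BCA·AB·BCA·AB·BCA·AB·AB·BBA·BCA·BCA·AB·AB·AB·BCA·AB·BBA·BCA·AB·BBA·BCA·BCA·AB·BCA·AB·BCA·AB·AB·BBA·BCA·BCA·AB·AB·AB·BCA·AB·BBA·BCA
    A ↦ BCA
    B ↦ AB
    C ↦ BBA

A->BCA, B->AB, C->BBA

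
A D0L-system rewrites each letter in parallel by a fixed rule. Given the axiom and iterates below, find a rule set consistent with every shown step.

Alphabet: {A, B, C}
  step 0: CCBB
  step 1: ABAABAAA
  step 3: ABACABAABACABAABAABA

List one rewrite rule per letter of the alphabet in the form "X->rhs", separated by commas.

A->C, B->A, C->ABA

  step 0 ⇒ step 1: CCBB ⇒ ABA·ABA·A·A
    B ↦ A
    C ↦ ABA
    A ↦ C  (constrained at step 1)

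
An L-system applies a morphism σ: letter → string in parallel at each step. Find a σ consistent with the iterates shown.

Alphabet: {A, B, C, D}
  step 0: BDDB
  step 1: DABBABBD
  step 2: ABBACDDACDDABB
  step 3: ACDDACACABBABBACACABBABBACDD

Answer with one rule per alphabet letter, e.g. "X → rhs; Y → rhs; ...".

A->AC, B->D, C->AC, D->ABB

  step 2 ⇒ step 3: ABBACDDACDDABB ⇒ AC·D·D·AC·AC·ABB·ABB·AC·AC·ABB·ABB·AC·D·D
    A ↦ AC
    B ↦ D
    C ↦ AC
    D ↦ ABB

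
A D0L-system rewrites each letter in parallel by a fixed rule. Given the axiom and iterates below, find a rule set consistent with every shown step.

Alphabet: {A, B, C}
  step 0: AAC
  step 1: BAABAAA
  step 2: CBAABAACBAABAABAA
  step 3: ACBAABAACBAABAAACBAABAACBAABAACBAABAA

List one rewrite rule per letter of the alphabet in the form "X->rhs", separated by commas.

  step 2 ⇒ step 3: CBAABAACBAABAABAA ⇒ A·C·BAA·BAA·C·BAA·BAA·A·C·BAA·BAA·C·BAA·BAA·C·BAA·BAA
    A ↦ BAA
    B ↦ C
    C ↦ A

A->BAA, B->C, C->A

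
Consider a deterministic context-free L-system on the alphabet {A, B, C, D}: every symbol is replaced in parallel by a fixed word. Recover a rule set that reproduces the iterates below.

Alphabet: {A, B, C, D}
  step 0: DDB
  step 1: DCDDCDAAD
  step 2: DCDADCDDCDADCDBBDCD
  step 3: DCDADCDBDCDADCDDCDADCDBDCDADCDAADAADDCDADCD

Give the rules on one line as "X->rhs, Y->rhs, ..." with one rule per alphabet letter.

  step 2 ⇒ step 3: DCDADCDDCDADCDBBDCD ⇒ DCD·A·DCD·B·DCD·A·DCD·DCD·A·DCD·B·DCD·A·DCD·AAD·AAD·DCD·A·DCD
    A ↦ B
    B ↦ AAD
    C ↦ A
    D ↦ DCD

A->B, B->AAD, C->A, D->DCD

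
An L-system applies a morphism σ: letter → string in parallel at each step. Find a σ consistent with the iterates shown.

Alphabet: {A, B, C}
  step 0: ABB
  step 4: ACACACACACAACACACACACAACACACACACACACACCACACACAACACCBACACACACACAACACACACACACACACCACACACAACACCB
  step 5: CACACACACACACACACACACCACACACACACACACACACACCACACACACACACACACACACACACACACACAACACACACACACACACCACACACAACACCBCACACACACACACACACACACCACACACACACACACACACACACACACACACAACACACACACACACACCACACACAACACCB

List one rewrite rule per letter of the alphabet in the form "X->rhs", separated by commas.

  step 4 ⇒ step 5: ACACACACACAACACACACACAACACACACACACACACCACACACAACACCBACACACACACAACACACACACACACACCACACACAACACCB ⇒ C·ACA·C·ACA·C·ACA·C·ACA·C·ACA·C·C·ACA·C·ACA·C·ACA·C·ACA·C·ACA·C·C·ACA·C·ACA·C·ACA·C·ACA·C·ACA·C·ACA·C·ACA·C·ACA·ACA·C·ACA·C·ACA·C·ACA·C·C·ACA·C·ACA·ACA·CCB·C·ACA·C·ACA·C·ACA·C·ACA·C·ACA·C·C·ACA·C·ACA·C·ACA·C·ACA·C·ACA·C·ACA·C·ACA·C·ACA·ACA·C·ACA·C·ACA·C·ACA·C·C·ACA·C·ACA·ACA·CCB
    A ↦ C
    B ↦ CCB
    C ↦ ACA

A->C, B->CCB, C->ACA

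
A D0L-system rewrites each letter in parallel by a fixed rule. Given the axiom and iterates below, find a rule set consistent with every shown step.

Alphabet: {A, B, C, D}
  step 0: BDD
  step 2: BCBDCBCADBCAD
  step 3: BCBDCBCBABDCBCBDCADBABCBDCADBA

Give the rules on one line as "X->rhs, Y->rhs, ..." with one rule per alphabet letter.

  step 2 ⇒ step 3: BCBDCBCADBCAD ⇒ BC·BDC·BC·BA·BDC·BC·BDC·AD·BA·BC·BDC·AD·BA
    A ↦ AD
    B ↦ BC
    C ↦ BDC
    D ↦ BA

A->AD, B->BC, C->BDC, D->BA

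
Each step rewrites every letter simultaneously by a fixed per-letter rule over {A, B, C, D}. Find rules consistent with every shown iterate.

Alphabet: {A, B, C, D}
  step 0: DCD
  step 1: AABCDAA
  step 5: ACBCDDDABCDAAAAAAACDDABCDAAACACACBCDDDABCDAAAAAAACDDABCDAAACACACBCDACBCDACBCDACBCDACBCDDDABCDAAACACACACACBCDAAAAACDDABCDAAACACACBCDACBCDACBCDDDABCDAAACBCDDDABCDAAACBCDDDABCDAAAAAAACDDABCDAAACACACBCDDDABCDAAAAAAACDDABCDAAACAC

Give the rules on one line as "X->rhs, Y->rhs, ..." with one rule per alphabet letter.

A->AC, B->DDA, C->BCD, D->AA

  step 0 ⇒ step 1: DCD ⇒ AA·BCD·AA
    C ↦ BCD
    D ↦ AA
    A ↦ AC  (constrained at step 1)
    B ↦ DDA  (constrained at step 1)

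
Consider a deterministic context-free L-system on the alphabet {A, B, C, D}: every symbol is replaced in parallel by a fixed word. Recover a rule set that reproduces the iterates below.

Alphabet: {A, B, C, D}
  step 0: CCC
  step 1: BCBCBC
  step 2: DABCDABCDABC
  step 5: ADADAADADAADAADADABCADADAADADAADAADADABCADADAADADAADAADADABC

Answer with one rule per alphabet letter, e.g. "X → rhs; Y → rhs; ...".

  step 1 ⇒ step 2: BCBCBC ⇒ DA·BC·DA·BC·DA·BC
    B ↦ DA
    C ↦ BC
    A ↦ DA  (constrained at step 2)
    D ↦ A  (constrained at step 2)

A->DA, B->DA, C->BC, D->A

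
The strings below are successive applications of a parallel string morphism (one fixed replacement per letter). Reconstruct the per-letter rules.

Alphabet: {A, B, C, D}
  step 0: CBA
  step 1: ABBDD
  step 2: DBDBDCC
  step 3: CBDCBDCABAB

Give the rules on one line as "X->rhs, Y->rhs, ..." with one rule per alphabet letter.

A->D, B->BD, C->AB, D->C

  step 2 ⇒ step 3: DBDBDCC ⇒ C·BD·C·BD·C·AB·AB
    B ↦ BD
    C ↦ AB
    D ↦ C
  step 0 ⇒ step 1: CBA ⇒ AB·BD·D
    A ↦ D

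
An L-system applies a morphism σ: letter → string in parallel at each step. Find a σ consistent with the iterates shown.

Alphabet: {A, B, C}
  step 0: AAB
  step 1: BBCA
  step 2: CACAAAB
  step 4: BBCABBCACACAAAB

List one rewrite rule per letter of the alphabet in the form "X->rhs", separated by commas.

  step 1 ⇒ step 2: BBCA ⇒ CA·CA·AA·B
    A ↦ B
    B ↦ CA
    C ↦ AA

A->B, B->CA, C->AA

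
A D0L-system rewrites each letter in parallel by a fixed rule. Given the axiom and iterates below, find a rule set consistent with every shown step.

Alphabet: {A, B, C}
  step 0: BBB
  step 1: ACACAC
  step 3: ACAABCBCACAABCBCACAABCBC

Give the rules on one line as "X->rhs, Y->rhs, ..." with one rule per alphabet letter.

  step 0 ⇒ step 1: BBB ⇒ AC·AC·AC
    B ↦ AC
    A ↦ BC  (constrained at step 1)
    C ↦ AA  (constrained at step 1)

A->BC, B->AC, C->AA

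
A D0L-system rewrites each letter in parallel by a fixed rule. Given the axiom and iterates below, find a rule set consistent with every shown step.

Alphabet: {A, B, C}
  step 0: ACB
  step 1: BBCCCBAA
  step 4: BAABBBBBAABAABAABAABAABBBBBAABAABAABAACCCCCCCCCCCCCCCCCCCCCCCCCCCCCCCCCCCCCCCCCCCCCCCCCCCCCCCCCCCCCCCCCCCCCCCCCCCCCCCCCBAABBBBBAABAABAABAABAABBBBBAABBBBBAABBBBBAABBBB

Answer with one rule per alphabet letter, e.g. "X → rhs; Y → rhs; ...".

A->BB, B->BAA, C->CCC

  step 0 ⇒ step 1: ACB ⇒ BB·CCC·BAA
    A ↦ BB
    B ↦ BAA
    C ↦ CCC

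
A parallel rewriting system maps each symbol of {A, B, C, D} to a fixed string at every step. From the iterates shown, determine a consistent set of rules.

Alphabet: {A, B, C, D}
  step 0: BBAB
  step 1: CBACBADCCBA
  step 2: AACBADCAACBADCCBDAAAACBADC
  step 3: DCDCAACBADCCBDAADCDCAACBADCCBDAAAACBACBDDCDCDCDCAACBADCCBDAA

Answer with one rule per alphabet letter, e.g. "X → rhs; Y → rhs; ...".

A->DC, B->CBA, C->AA, D->CBD

  step 2 ⇒ step 3: AACBADCAACBADCCBDAAAACBADC ⇒ DC·DC·AA·CBA·DC·CBD·AA·DC·DC·AA·CBA·DC·CBD·AA·AA·CBA·CBD·DC·DC·DC·DC·AA·CBA·DC·CBD·AA
    A ↦ DC
    B ↦ CBA
    C ↦ AA
    D ↦ CBD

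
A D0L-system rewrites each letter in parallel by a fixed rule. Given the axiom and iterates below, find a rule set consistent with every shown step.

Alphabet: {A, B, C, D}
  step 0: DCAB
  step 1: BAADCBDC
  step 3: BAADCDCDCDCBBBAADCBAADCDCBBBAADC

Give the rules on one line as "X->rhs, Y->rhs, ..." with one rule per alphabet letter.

A->B, B->DC, C->ADC, D->BA

  step 0 ⇒ step 1: DCAB ⇒ BA·ADC·B·DC
    A ↦ B
    B ↦ DC
    C ↦ ADC
    D ↦ BA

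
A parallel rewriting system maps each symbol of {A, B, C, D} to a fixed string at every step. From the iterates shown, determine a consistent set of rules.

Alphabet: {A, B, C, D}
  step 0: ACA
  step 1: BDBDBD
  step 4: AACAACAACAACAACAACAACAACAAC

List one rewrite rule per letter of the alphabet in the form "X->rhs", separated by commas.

  step 0 ⇒ step 1: ACA ⇒ BD·BD·BD
    A ↦ BD
    C ↦ BD
    B ↦ A  (constrained at step 1)
    D ↦ AC  (constrained at step 1)

A->BD, B->A, C->BD, D->AC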